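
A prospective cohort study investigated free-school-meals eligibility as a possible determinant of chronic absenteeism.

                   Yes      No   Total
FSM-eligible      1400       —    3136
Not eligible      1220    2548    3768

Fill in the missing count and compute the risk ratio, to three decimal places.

The missing cell is in the exposed row: 3136 − 1400 = 1736.
So a = 1400, b = 1736, c = 1220, d = 2548.
RR = [a/(a+b)] / [c/(c+d)] = (1400/3136) / (1220/3768) = 0.44643/0.32378 = 1.37881

1.379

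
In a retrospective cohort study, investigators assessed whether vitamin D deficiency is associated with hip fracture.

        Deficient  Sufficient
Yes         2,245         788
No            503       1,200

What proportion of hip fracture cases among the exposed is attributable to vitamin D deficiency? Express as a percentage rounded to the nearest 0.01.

Reading the table with exposure as columns: a = 2245 (Deficient, case), b = 503 (Deficient, non-case), c = 788 (Sufficient, case), d = 1200.
Risk in exposed = 2245/2748 = 0.81696; risk in unexposed = 788/1988 = 0.39638.
RR = 0.81696/0.39638 = 2.06106
AR% = (RR − 1)/RR × 100 = (2.06106 − 1)/2.06106 × 100 = 51.4812%

51.48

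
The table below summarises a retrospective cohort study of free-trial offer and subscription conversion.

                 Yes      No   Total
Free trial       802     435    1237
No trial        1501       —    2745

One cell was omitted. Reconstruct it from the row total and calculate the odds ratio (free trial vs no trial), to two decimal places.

1.53

The missing cell is in the unexposed row: 2745 − 1501 = 1244.
So a = 802, b = 435, c = 1501, d = 1244.
OR = (a·d)/(b·c) = (802 × 1244) / (435 × 1501) = 997688 / 652935 = 1.52801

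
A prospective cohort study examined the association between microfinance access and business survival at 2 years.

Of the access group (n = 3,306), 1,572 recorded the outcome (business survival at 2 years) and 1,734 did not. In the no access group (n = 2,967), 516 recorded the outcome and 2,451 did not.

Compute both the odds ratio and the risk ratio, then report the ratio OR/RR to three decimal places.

From the description: a = 1572, b = 1734, c = 516, d = 2451.
OR = (1572·2451)/(1734·516) = 3852972/894744 = 4.30623
Risk in exposed = 1572/3306 = 0.47550; risk in unexposed = 516/2967 = 0.17391; RR = 2.73412
OR/RR = 4.30623 / 2.73412 = 1.57500
The outcome is not rare, so the OR lies further from 1 than the RR.

1.575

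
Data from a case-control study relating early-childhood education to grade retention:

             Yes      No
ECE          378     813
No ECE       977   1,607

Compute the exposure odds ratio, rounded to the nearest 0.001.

Cells: a = 378, b = 813, c = 977, d = 1607.
OR = (a·d)/(b·c) = (378 × 1607) / (813 × 977) = 607446 / 794301 = 0.76476
Exposure is associated with lower odds of grade retention (OR = 0.76 < 1).

0.765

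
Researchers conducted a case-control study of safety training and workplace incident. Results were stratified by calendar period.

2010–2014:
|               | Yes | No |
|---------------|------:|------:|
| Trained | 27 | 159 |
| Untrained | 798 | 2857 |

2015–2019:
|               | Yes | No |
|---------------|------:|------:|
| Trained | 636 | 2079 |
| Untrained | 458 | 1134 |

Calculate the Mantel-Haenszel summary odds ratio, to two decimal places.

0.74

OR_MH = Σ(aᵢdᵢ/nᵢ) / Σ(bᵢcᵢ/nᵢ), where nᵢ is the stratum total.
Stratum 1 (2010–2014): n = 3841; a·d/n = 27·2857/3841 = 20.0831; b·c/n = 159·798/3841 = 33.0336
Stratum 2 (2015–2019): n = 4307; a·d/n = 636·1134/4307 = 167.4539; b·c/n = 2079·458/4307 = 221.0778
OR_MH = (20.0831 + 167.4539) / (33.0336 + 221.0778) = 187.5370 / 254.1114 = 0.73801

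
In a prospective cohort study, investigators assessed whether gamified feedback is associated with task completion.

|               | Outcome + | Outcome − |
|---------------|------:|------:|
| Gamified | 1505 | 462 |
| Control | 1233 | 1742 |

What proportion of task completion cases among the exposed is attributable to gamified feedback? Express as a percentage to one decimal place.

45.8

Cells: a = 1505, b = 462, c = 1233, d = 1742.
Risk in exposed = 1505/1967 = 0.76512; risk in unexposed = 1233/2975 = 0.41445.
RR = 0.76512/0.41445 = 1.84610
AR% = (RR − 1)/RR × 100 = (1.84610 − 1)/1.84610 × 100 = 45.8319%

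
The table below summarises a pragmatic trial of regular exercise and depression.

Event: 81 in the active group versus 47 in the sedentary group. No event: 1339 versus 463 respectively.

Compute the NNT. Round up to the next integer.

29

Risk in treated group = 81/1420 = 0.05704; risk in control = 47/510 = 0.09216.
Absolute risk reduction = 0.09216 − 0.05704 = 0.03511
NNT = 1 / ARR = 1 / 0.03511 = 28.478 → round up → 29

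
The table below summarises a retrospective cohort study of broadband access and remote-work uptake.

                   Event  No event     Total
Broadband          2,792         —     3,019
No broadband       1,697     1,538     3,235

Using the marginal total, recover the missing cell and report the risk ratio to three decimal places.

The missing cell is in the exposed row: 3019 − 2792 = 227.
So a = 2792, b = 227, c = 1697, d = 1538.
RR = [a/(a+b)] / [c/(c+d)] = (2792/3019) / (1697/3235) = 0.92481/0.52457 = 1.76297

1.763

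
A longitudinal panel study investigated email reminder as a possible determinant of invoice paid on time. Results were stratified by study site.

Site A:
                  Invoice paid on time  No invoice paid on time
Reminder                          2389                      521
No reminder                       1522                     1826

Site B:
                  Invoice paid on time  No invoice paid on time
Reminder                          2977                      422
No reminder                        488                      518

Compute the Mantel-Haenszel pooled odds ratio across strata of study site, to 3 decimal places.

6.037

OR_MH = Σ(aᵢdᵢ/nᵢ) / Σ(bᵢcᵢ/nᵢ), where nᵢ is the stratum total.
Stratum 1 (Site A): n = 6258; a·d/n = 2389·1826/6258 = 697.0780; b·c/n = 521·1522/6258 = 126.7117
Stratum 2 (Site B): n = 4405; a·d/n = 2977·518/4405 = 350.0763; b·c/n = 422·488/4405 = 46.7505
OR_MH = (697.0780 + 350.0763) / (126.7117 + 46.7505) = 1047.1543 / 173.4622 = 6.03679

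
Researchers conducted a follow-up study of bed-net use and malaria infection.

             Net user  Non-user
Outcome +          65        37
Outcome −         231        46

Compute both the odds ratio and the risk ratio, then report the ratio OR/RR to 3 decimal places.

Reading the table with exposure as columns: a = 65 (Net user, case), b = 231 (Net user, non-case), c = 37 (Non-user, case), d = 46.
OR = (65·46)/(231·37) = 2990/8547 = 0.34983
Risk in exposed = 65/296 = 0.21959; risk in unexposed = 37/83 = 0.44578; RR = 0.49260
OR/RR = 0.34983 / 0.49260 = 0.71017
The outcome is not rare, so the OR lies further from 1 than the RR.

0.710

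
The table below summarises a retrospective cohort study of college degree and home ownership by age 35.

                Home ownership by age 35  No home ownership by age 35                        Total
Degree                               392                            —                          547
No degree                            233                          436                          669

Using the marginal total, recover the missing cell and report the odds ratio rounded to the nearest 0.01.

The missing cell is in the exposed row: 547 − 392 = 155.
So a = 392, b = 155, c = 233, d = 436.
OR = (a·d)/(b·c) = (392 × 436) / (155 × 233) = 170912 / 36115 = 4.73244

4.73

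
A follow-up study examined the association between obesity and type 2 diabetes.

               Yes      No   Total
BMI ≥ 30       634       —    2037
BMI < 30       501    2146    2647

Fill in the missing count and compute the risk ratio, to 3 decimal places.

The missing cell is in the exposed row: 2037 − 634 = 1403.
So a = 634, b = 1403, c = 501, d = 2146.
RR = [a/(a+b)] / [c/(c+d)] = (634/2037) / (501/2647) = 0.31124/0.18927 = 1.64443

1.644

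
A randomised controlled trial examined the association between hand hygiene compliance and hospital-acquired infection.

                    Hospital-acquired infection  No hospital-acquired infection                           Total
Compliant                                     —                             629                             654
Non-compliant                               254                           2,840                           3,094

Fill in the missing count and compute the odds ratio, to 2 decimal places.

The missing cell is in the exposed row: 654 − 629 = 25.
So a = 25, b = 629, c = 254, d = 2840.
OR = (a·d)/(b·c) = (25 × 2840) / (629 × 254) = 71000 / 159766 = 0.44440

0.44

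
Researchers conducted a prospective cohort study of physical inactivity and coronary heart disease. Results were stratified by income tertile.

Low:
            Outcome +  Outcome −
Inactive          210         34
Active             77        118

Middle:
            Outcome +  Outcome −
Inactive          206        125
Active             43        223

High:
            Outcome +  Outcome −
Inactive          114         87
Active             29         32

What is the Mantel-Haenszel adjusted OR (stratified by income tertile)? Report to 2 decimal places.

OR_MH = Σ(aᵢdᵢ/nᵢ) / Σ(bᵢcᵢ/nᵢ), where nᵢ is the stratum total.
Stratum 1 (Low): n = 439; a·d/n = 210·118/439 = 56.4465; b·c/n = 34·77/439 = 5.9636
Stratum 2 (Middle): n = 597; a·d/n = 206·223/597 = 76.9481; b·c/n = 125·43/597 = 9.0034
Stratum 3 (High): n = 262; a·d/n = 114·32/262 = 13.9237; b·c/n = 87·29/262 = 9.6298
OR_MH = (56.4465 + 76.9481 + 13.9237) / (5.9636 + 9.0034 + 9.6298) = 147.3182 / 24.5967 = 5.98935

5.99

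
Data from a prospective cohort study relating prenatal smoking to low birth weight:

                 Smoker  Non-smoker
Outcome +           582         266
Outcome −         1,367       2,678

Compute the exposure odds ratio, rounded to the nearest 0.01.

4.29

Reading the table with exposure as columns: a = 582 (Smoker, case), b = 1367 (Smoker, non-case), c = 266 (Non-smoker, case), d = 2678.
OR = (a·d)/(b·c) = (582 × 2678) / (1367 × 266) = 1558596 / 363622 = 4.28631
The odds of low birth weight are about 4.29 times as high in the smoker group.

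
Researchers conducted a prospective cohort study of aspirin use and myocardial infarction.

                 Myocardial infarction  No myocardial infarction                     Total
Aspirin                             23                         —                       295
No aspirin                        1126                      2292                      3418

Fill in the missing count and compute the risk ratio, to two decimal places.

0.24

The missing cell is in the exposed row: 295 − 23 = 272.
So a = 23, b = 272, c = 1126, d = 2292.
RR = [a/(a+b)] / [c/(c+d)] = (23/295) / (1126/3418) = 0.07797/0.32943 = 0.23667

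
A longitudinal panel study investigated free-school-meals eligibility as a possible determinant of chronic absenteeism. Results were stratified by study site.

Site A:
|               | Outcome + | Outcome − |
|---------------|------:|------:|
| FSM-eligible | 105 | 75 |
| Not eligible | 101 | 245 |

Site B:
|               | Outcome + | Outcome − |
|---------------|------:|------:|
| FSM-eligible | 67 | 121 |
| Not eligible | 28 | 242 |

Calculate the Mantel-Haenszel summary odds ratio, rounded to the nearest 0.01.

3.87

OR_MH = Σ(aᵢdᵢ/nᵢ) / Σ(bᵢcᵢ/nᵢ), where nᵢ is the stratum total.
Stratum 1 (Site A): n = 526; a·d/n = 105·245/526 = 48.9068; b·c/n = 75·101/526 = 14.4011
Stratum 2 (Site B): n = 458; a·d/n = 67·242/458 = 35.4017; b·c/n = 121·28/458 = 7.3974
OR_MH = (48.9068 + 35.4017) / (14.4011 + 7.3974) = 84.3086 / 21.7985 = 3.86763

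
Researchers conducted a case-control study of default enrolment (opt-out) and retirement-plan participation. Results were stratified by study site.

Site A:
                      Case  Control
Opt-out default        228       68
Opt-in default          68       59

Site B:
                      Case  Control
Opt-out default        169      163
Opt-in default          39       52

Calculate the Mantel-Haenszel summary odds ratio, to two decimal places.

OR_MH = Σ(aᵢdᵢ/nᵢ) / Σ(bᵢcᵢ/nᵢ), where nᵢ is the stratum total.
Stratum 1 (Site A): n = 423; a·d/n = 228·59/423 = 31.8014; b·c/n = 68·68/423 = 10.9314
Stratum 2 (Site B): n = 423; a·d/n = 169·52/423 = 20.7754; b·c/n = 163·39/423 = 15.0284
OR_MH = (31.8014 + 20.7754) / (10.9314 + 15.0284) = 52.5768 / 25.9598 = 2.02532

2.03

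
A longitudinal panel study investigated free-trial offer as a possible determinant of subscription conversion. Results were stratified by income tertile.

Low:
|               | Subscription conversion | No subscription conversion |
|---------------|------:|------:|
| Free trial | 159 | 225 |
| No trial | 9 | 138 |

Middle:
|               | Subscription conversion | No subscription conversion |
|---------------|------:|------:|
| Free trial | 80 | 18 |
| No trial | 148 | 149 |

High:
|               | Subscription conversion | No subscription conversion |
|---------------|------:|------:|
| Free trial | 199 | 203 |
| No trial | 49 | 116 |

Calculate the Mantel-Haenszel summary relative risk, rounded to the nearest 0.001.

2.079

RR_MH = Σ(aᵢ·n₀ᵢ/nᵢ) / Σ(cᵢ·n₁ᵢ/nᵢ), with n₁ᵢ = aᵢ+bᵢ (exposed), n₀ᵢ = cᵢ+dᵢ (unexposed), nᵢ = n₁ᵢ+n₀ᵢ.
Stratum 1 (Low): n₁ = 384, n₀ = 147, n = 531; a·n₀/n = 159·147/531 = 44.0169; c·n₁/n = 9·384/531 = 6.5085
Stratum 2 (Middle): n₁ = 98, n₀ = 297, n = 395; a·n₀/n = 80·297/395 = 60.1519; c·n₁/n = 148·98/395 = 36.7190
Stratum 3 (High): n₁ = 402, n₀ = 165, n = 567; a·n₀/n = 199·165/567 = 57.9101; c·n₁/n = 49·402/567 = 34.7407
RR_MH = (44.0169 + 60.1519 + 57.9101) / (6.5085 + 36.7190 + 34.7407) = 162.0789 / 77.9682 = 2.07878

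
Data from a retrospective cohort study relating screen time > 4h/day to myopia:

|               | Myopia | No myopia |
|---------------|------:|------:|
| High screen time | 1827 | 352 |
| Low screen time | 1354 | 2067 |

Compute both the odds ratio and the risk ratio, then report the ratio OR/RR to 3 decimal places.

Cells: a = 1827, b = 352, c = 1354, d = 2067.
OR = (1827·2067)/(352·1354) = 3776409/476608 = 7.92351
Risk in exposed = 1827/2179 = 0.83846; risk in unexposed = 1354/3421 = 0.39579; RR = 2.11844
OR/RR = 7.92351 / 2.11844 = 3.74026
The outcome is not rare, so the OR lies further from 1 than the RR.

3.740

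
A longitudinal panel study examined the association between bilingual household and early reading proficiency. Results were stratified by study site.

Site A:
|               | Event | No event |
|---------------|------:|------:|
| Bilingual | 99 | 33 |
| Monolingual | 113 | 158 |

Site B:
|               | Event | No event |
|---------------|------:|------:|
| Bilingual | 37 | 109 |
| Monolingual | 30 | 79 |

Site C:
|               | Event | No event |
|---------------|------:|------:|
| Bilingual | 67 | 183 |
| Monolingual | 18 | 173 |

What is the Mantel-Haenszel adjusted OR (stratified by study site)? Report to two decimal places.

OR_MH = Σ(aᵢdᵢ/nᵢ) / Σ(bᵢcᵢ/nᵢ), where nᵢ is the stratum total.
Stratum 1 (Site A): n = 403; a·d/n = 99·158/403 = 38.8139; b·c/n = 33·113/403 = 9.2531
Stratum 2 (Site B): n = 255; a·d/n = 37·79/255 = 11.4627; b·c/n = 109·30/255 = 12.8235
Stratum 3 (Site C): n = 441; a·d/n = 67·173/441 = 26.2834; b·c/n = 183·18/441 = 7.4694
OR_MH = (38.8139 + 11.4627 + 26.2834) / (9.2531 + 12.8235 + 7.4694) = 76.5601 / 29.5460 = 2.59122

2.59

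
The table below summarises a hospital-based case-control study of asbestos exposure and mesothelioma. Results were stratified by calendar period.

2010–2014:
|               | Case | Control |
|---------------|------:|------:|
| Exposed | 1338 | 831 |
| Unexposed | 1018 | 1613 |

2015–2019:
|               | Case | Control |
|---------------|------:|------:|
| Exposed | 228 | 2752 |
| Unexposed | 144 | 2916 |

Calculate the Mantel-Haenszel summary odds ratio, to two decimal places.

OR_MH = Σ(aᵢdᵢ/nᵢ) / Σ(bᵢcᵢ/nᵢ), where nᵢ is the stratum total.
Stratum 1 (2010–2014): n = 4800; a·d/n = 1338·1613/4800 = 449.6237; b·c/n = 831·1018/4800 = 176.2413
Stratum 2 (2015–2019): n = 6040; a·d/n = 228·2916/6040 = 110.0742; b·c/n = 2752·144/6040 = 65.6106
OR_MH = (449.6237 + 110.0742) / (176.2413 + 65.6106) = 559.6979 / 241.8518 = 2.31422

2.31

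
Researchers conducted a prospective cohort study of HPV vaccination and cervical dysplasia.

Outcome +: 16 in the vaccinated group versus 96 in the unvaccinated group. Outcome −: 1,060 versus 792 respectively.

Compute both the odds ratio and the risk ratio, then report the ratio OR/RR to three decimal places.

From the description: a = 16, b = 1060, c = 96, d = 792.
OR = (16·792)/(1060·96) = 12672/101760 = 0.12453
Risk in exposed = 16/1076 = 0.01487; risk in unexposed = 96/888 = 0.10811; RR = 0.13755
OR/RR = 0.12453 / 0.13755 = 0.90535
The outcome is not rare, so the OR lies further from 1 than the RR.

0.905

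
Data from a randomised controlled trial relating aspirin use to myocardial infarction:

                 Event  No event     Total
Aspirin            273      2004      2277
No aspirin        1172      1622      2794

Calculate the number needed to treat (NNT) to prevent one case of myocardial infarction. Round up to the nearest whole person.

4

Risk in treated group = 273/2277 = 0.11989; risk in control = 1172/2794 = 0.41947.
Absolute risk reduction = 0.41947 − 0.11989 = 0.29958
NNT = 1 / ARR = 1 / 0.29958 = 3.338 → round up → 4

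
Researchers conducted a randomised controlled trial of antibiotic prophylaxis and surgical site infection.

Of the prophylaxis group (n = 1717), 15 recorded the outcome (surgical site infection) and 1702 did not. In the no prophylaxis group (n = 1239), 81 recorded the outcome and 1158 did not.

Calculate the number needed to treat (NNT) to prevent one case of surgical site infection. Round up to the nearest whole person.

Risk in treated group = 15/1717 = 0.00874; risk in control = 81/1239 = 0.06538.
Absolute risk reduction = 0.06538 − 0.00874 = 0.05664
NNT = 1 / ARR = 1 / 0.05664 = 17.656 → round up → 18

18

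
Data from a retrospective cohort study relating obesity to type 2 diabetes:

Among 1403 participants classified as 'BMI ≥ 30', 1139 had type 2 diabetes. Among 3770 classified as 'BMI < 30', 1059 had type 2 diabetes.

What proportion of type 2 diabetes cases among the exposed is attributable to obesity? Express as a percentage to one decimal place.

From the description: a = 1139, b = 264, c = 1059, d = 2711.
Risk in exposed = 1139/1403 = 0.81183; risk in unexposed = 1059/3770 = 0.28090.
RR = 0.81183/0.28090 = 2.89009
AR% = (RR − 1)/RR × 100 = (2.89009 − 1)/2.89009 × 100 = 65.3990%

65.4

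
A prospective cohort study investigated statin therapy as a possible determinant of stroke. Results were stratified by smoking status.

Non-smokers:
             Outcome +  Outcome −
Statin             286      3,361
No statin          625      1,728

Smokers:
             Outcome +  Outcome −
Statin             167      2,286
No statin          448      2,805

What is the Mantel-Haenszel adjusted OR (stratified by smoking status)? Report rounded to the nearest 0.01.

0.31

OR_MH = Σ(aᵢdᵢ/nᵢ) / Σ(bᵢcᵢ/nᵢ), where nᵢ is the stratum total.
Stratum 1 (Non-smokers): n = 6000; a·d/n = 286·1728/6000 = 82.3680; b·c/n = 3361·625/6000 = 350.1042
Stratum 2 (Smokers): n = 5706; a·d/n = 167·2805/5706 = 82.0952; b·c/n = 2286·448/5706 = 179.4826
OR_MH = (82.3680 + 82.0952) / (350.1042 + 179.4826) = 164.4632 / 529.5868 = 0.31055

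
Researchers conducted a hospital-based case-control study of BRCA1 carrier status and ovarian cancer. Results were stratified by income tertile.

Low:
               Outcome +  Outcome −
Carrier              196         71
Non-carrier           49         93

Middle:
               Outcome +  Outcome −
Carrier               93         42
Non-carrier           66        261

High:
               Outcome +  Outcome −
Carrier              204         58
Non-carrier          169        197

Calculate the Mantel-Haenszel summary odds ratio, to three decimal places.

5.350

OR_MH = Σ(aᵢdᵢ/nᵢ) / Σ(bᵢcᵢ/nᵢ), where nᵢ is the stratum total.
Stratum 1 (Low): n = 409; a·d/n = 196·93/409 = 44.5672; b·c/n = 71·49/409 = 8.5061
Stratum 2 (Middle): n = 462; a·d/n = 93·261/462 = 52.5390; b·c/n = 42·66/462 = 6.0000
Stratum 3 (High): n = 628; a·d/n = 204·197/628 = 63.9936; b·c/n = 58·169/628 = 15.6083
OR_MH = (44.5672 + 52.5390 + 63.9936) / (8.5061 + 6.0000 + 15.6083) = 161.0998 / 30.1144 = 5.34960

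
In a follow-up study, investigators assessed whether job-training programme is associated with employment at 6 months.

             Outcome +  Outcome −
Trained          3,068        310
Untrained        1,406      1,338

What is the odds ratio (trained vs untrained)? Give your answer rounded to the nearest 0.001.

9.418

Cells: a = 3068, b = 310, c = 1406, d = 1338.
OR = (a·d)/(b·c) = (3068 × 1338) / (310 × 1406) = 4104984 / 435860 = 9.41813
The odds of employment at 6 months are about 9.42 times as high in the trained group.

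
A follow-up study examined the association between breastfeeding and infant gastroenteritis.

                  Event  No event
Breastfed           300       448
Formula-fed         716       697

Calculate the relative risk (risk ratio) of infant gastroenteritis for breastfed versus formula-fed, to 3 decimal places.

0.791

Cells: a = 300, b = 448, c = 716, d = 697.
Risk in exposed = 300/748 = 0.40107; risk in unexposed = 716/1413 = 0.50672.
RR = 0.40107 / 0.50672 = 0.79150
The risk is 21% lower among the exposed than among the unexposed.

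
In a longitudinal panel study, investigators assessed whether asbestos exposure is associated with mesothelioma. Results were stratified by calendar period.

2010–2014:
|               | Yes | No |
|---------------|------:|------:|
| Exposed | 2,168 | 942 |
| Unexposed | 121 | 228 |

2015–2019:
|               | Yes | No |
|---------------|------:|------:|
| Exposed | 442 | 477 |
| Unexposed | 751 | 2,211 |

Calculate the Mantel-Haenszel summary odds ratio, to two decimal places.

OR_MH = Σ(aᵢdᵢ/nᵢ) / Σ(bᵢcᵢ/nᵢ), where nᵢ is the stratum total.
Stratum 1 (2010–2014): n = 3459; a·d/n = 2168·228/3459 = 142.9037; b·c/n = 942·121/3459 = 32.9523
Stratum 2 (2015–2019): n = 3881; a·d/n = 442·2211/3881 = 251.8068; b·c/n = 477·751/3881 = 92.3028
OR_MH = (142.9037 + 251.8068) / (32.9523 + 92.3028) = 394.7105 / 125.2551 = 3.15125

3.15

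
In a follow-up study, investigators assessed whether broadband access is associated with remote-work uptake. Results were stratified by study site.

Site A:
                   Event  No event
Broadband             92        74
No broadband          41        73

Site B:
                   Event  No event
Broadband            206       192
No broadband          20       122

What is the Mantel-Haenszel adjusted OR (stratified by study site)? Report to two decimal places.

3.93

OR_MH = Σ(aᵢdᵢ/nᵢ) / Σ(bᵢcᵢ/nᵢ), where nᵢ is the stratum total.
Stratum 1 (Site A): n = 280; a·d/n = 92·73/280 = 23.9857; b·c/n = 74·41/280 = 10.8357
Stratum 2 (Site B): n = 540; a·d/n = 206·122/540 = 46.5407; b·c/n = 192·20/540 = 7.1111
OR_MH = (23.9857 + 46.5407) / (10.8357 + 7.1111) = 70.5265 / 17.9468 = 3.92975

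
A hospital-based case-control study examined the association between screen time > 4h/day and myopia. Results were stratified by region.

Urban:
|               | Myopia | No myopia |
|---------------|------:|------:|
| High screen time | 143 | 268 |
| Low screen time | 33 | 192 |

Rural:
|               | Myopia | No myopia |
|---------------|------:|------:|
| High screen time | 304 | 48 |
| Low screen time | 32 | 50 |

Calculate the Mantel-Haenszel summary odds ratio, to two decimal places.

OR_MH = Σ(aᵢdᵢ/nᵢ) / Σ(bᵢcᵢ/nᵢ), where nᵢ is the stratum total.
Stratum 1 (Urban): n = 636; a·d/n = 143·192/636 = 43.1698; b·c/n = 268·33/636 = 13.9057
Stratum 2 (Rural): n = 434; a·d/n = 304·50/434 = 35.0230; b·c/n = 48·32/434 = 3.5392
OR_MH = (43.1698 + 35.0230) / (13.9057 + 3.5392) = 78.1929 / 17.4448 = 4.48229

4.48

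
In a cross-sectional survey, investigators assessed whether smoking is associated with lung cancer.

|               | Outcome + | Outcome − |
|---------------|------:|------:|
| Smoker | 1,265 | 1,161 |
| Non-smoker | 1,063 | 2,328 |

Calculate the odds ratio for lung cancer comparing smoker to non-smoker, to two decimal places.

2.39

Cells: a = 1265, b = 1161, c = 1063, d = 2328.
OR = (a·d)/(b·c) = (1265 × 2328) / (1161 × 1063) = 2944920 / 1234143 = 2.38621
The odds of lung cancer are about 2.39 times as high in the smoker group.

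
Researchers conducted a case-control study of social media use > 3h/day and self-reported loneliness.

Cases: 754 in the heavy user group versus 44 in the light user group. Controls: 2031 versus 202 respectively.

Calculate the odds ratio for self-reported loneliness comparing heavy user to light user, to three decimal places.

From the description: a = 754, b = 2031, c = 44, d = 202.
OR = (a·d)/(b·c) = (754 × 202) / (2031 × 44) = 152308 / 89364 = 1.70436
The odds of self-reported loneliness are about 1.70 times as high in the heavy user group.

1.704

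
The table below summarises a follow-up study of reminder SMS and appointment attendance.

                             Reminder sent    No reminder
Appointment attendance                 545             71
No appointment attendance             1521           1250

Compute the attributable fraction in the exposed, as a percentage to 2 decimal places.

79.63

Reading the table with exposure as columns: a = 545 (Reminder sent, case), b = 1521 (Reminder sent, non-case), c = 71 (No reminder, case), d = 1250.
Risk in exposed = 545/2066 = 0.26379; risk in unexposed = 71/1321 = 0.05375.
RR = 0.26379/0.05375 = 4.90807
AR% = (RR − 1)/RR × 100 = (4.90807 − 1)/4.90807 × 100 = 79.6254%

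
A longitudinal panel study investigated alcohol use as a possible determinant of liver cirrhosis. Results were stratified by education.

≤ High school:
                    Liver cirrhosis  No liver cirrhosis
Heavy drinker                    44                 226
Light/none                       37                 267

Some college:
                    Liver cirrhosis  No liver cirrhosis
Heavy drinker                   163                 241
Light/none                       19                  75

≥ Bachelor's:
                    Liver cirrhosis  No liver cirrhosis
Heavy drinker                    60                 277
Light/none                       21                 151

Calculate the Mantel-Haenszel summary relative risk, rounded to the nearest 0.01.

1.59

RR_MH = Σ(aᵢ·n₀ᵢ/nᵢ) / Σ(cᵢ·n₁ᵢ/nᵢ), with n₁ᵢ = aᵢ+bᵢ (exposed), n₀ᵢ = cᵢ+dᵢ (unexposed), nᵢ = n₁ᵢ+n₀ᵢ.
Stratum 1 (≤ High school): n₁ = 270, n₀ = 304, n = 574; a·n₀/n = 44·304/574 = 23.3031; c·n₁/n = 37·270/574 = 17.4042
Stratum 2 (Some college): n₁ = 404, n₀ = 94, n = 498; a·n₀/n = 163·94/498 = 30.7671; c·n₁/n = 19·404/498 = 15.4137
Stratum 3 (≥ Bachelor's): n₁ = 337, n₀ = 172, n = 509; a·n₀/n = 60·172/509 = 20.2750; c·n₁/n = 21·337/509 = 13.9037
RR_MH = (23.3031 + 30.7671 + 20.2750) / (17.4042 + 15.4137 + 13.9037) = 74.3453 / 46.7216 = 1.59124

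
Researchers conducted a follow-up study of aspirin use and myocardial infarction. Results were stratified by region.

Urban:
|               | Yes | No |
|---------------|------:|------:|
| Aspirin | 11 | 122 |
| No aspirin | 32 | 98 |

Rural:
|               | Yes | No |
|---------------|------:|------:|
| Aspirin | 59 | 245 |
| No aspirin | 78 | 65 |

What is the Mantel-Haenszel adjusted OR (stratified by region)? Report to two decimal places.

OR_MH = Σ(aᵢdᵢ/nᵢ) / Σ(bᵢcᵢ/nᵢ), where nᵢ is the stratum total.
Stratum 1 (Urban): n = 263; a·d/n = 11·98/263 = 4.0989; b·c/n = 122·32/263 = 14.8441
Stratum 2 (Rural): n = 447; a·d/n = 59·65/447 = 8.5794; b·c/n = 245·78/447 = 42.7517
OR_MH = (4.0989 + 8.5794) / (14.8441 + 42.7517) = 12.6783 / 57.5958 = 0.22013

0.22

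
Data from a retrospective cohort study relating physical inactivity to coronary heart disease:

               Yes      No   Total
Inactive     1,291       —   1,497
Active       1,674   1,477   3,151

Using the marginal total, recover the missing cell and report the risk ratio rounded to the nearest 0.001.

1.623

The missing cell is in the exposed row: 1497 − 1291 = 206.
So a = 1291, b = 206, c = 1674, d = 1477.
RR = [a/(a+b)] / [c/(c+d)] = (1291/1497) / (1674/3151) = 0.86239/0.53126 = 1.62329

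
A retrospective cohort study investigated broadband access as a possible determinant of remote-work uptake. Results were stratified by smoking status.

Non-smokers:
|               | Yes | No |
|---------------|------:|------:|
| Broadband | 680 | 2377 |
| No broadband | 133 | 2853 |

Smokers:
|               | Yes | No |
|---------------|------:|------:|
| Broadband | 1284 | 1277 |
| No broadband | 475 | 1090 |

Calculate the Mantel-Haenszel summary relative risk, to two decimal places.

2.27

RR_MH = Σ(aᵢ·n₀ᵢ/nᵢ) / Σ(cᵢ·n₁ᵢ/nᵢ), with n₁ᵢ = aᵢ+bᵢ (exposed), n₀ᵢ = cᵢ+dᵢ (unexposed), nᵢ = n₁ᵢ+n₀ᵢ.
Stratum 1 (Non-smokers): n₁ = 3057, n₀ = 2986, n = 6043; a·n₀/n = 680·2986/6043 = 336.0053; c·n₁/n = 133·3057/6043 = 67.2813
Stratum 2 (Smokers): n₁ = 2561, n₀ = 1565, n = 4126; a·n₀/n = 1284·1565/4126 = 487.0238; c·n₁/n = 475·2561/4126 = 294.8316
RR_MH = (336.0053 + 487.0238) / (67.2813 + 294.8316) = 823.0290 / 362.1129 = 2.27285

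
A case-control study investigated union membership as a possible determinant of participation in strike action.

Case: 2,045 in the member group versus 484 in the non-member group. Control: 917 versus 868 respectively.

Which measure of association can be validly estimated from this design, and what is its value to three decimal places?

From the description: a = 2045, b = 917, c = 484, d = 868.
This is a case-control study: participants were sampled on outcome status, so risks in the source population cannot be estimated directly — relative risk is not valid here. The odds ratio is the appropriate measure.
OR = (a·d)/(b·c) = (2045 × 868) / (917 × 484) = 1775060 / 443828 = 3.99943

3.999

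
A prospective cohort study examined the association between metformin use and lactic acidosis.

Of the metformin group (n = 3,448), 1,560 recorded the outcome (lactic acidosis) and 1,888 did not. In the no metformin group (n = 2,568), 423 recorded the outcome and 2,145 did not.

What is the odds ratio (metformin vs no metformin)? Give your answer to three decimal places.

From the description: a = 1560, b = 1888, c = 423, d = 2145.
OR = (a·d)/(b·c) = (1560 × 2145) / (1888 × 423) = 3346200 / 798624 = 4.18996
The odds of lactic acidosis are about 4.19 times as high in the metformin group.

4.190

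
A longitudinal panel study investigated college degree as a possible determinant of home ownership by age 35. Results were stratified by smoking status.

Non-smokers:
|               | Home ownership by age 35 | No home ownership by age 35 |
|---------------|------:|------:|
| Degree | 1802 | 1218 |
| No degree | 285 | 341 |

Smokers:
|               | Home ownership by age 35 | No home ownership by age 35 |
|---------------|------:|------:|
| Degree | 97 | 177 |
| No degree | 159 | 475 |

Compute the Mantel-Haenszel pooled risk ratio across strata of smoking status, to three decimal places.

RR_MH = Σ(aᵢ·n₀ᵢ/nᵢ) / Σ(cᵢ·n₁ᵢ/nᵢ), with n₁ᵢ = aᵢ+bᵢ (exposed), n₀ᵢ = cᵢ+dᵢ (unexposed), nᵢ = n₁ᵢ+n₀ᵢ.
Stratum 1 (Non-smokers): n₁ = 3020, n₀ = 626, n = 3646; a·n₀/n = 1802·626/3646 = 309.3944; c·n₁/n = 285·3020/3646 = 236.0669
Stratum 2 (Smokers): n₁ = 274, n₀ = 634, n = 908; a·n₀/n = 97·634/908 = 67.7291; c·n₁/n = 159·274/908 = 47.9802
RR_MH = (309.3944 + 67.7291) / (236.0669 + 47.9802) = 377.1235 / 284.0471 = 1.32768

1.328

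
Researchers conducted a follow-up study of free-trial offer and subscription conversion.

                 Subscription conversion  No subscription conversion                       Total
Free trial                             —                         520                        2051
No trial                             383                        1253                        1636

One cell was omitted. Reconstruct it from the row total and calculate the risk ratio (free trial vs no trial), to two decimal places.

The missing cell is in the exposed row: 2051 − 520 = 1531.
So a = 1531, b = 520, c = 383, d = 1253.
RR = [a/(a+b)] / [c/(c+d)] = (1531/2051) / (383/1636) = 0.74647/0.23411 = 3.18856

3.19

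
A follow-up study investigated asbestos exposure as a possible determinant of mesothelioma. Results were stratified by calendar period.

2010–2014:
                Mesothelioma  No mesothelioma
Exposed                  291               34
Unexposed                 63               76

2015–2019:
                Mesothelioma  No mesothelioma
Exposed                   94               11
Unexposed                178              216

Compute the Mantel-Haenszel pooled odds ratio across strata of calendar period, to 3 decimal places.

10.346

OR_MH = Σ(aᵢdᵢ/nᵢ) / Σ(bᵢcᵢ/nᵢ), where nᵢ is the stratum total.
Stratum 1 (2010–2014): n = 464; a·d/n = 291·76/464 = 47.6638; b·c/n = 34·63/464 = 4.6164
Stratum 2 (2015–2019): n = 499; a·d/n = 94·216/499 = 40.6894; b·c/n = 11·178/499 = 3.9238
OR_MH = (47.6638 + 40.6894) / (4.6164 + 3.9238) = 88.3532 / 8.5402 = 10.34553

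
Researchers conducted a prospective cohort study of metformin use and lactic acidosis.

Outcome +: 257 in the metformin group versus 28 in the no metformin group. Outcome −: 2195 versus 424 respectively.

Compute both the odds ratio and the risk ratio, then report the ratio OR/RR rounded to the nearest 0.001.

1.048

From the description: a = 257, b = 2195, c = 28, d = 424.
OR = (257·424)/(2195·28) = 108968/61460 = 1.77299
Risk in exposed = 257/2452 = 0.10481; risk in unexposed = 28/452 = 0.06195; RR = 1.69197
OR/RR = 1.77299 / 1.69197 = 1.04788
The outcome is not rare, so the OR lies further from 1 than the RR.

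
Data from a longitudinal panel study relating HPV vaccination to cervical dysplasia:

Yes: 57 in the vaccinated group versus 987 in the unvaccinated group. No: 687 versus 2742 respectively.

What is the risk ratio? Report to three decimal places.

From the description: a = 57, b = 687, c = 987, d = 2742.
Risk in exposed = 57/744 = 0.07661; risk in unexposed = 987/3729 = 0.26468.
RR = 0.07661 / 0.26468 = 0.28945
The risk is 71% lower among the exposed than among the unexposed.

0.289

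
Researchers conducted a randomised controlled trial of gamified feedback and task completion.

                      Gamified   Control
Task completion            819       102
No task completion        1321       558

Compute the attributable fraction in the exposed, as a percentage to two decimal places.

Reading the table with exposure as columns: a = 819 (Gamified, case), b = 1321 (Gamified, non-case), c = 102 (Control, case), d = 558.
Risk in exposed = 819/2140 = 0.38271; risk in unexposed = 102/660 = 0.15455.
RR = 0.38271/0.15455 = 2.47636
AR% = (RR − 1)/RR × 100 = (2.47636 − 1)/2.47636 × 100 = 59.6182%

59.62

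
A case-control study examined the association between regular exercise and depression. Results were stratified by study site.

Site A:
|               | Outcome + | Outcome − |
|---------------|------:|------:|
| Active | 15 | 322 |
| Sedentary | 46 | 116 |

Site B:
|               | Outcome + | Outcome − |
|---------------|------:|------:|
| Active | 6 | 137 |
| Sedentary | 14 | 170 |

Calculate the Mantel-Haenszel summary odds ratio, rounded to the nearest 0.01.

OR_MH = Σ(aᵢdᵢ/nᵢ) / Σ(bᵢcᵢ/nᵢ), where nᵢ is the stratum total.
Stratum 1 (Site A): n = 499; a·d/n = 15·116/499 = 3.4870; b·c/n = 322·46/499 = 29.6834
Stratum 2 (Site B): n = 327; a·d/n = 6·170/327 = 3.1193; b·c/n = 137·14/327 = 5.8654
OR_MH = (3.4870 + 3.1193) / (29.6834 + 5.8654) = 6.6062 / 35.5488 = 0.18584

0.19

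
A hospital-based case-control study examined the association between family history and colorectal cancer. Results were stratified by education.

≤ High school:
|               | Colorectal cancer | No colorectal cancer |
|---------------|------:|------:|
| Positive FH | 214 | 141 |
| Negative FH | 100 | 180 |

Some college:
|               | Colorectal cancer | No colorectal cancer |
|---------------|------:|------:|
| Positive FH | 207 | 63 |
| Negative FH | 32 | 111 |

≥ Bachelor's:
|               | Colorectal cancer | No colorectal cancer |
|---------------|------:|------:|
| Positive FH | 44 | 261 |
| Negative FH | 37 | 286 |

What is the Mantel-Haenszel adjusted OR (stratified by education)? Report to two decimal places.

OR_MH = Σ(aᵢdᵢ/nᵢ) / Σ(bᵢcᵢ/nᵢ), where nᵢ is the stratum total.
Stratum 1 (≤ High school): n = 635; a·d/n = 214·180/635 = 60.6614; b·c/n = 141·100/635 = 22.2047
Stratum 2 (Some college): n = 413; a·d/n = 207·111/413 = 55.6344; b·c/n = 63·32/413 = 4.8814
Stratum 3 (≥ Bachelor's): n = 628; a·d/n = 44·286/628 = 20.0382; b·c/n = 261·37/628 = 15.3774
OR_MH = (60.6614 + 55.6344 + 20.0382) / (22.2047 + 4.8814 + 15.3774) = 136.3340 / 42.4635 = 3.21062

3.21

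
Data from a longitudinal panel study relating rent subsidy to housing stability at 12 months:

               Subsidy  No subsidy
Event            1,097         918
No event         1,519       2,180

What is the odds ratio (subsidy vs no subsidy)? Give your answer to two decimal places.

1.71

Reading the table with exposure as columns: a = 1097 (Subsidy, case), b = 1519 (Subsidy, non-case), c = 918 (No subsidy, case), d = 2180.
OR = (a·d)/(b·c) = (1097 × 2180) / (1519 × 918) = 2391460 / 1394442 = 1.71499
The odds of housing stability at 12 months are about 1.71 times as high in the subsidy group.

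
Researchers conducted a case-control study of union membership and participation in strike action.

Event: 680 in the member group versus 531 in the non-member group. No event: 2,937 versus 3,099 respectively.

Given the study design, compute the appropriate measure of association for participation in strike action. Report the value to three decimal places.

1.351

From the description: a = 680, b = 2937, c = 531, d = 3099.
This is a case-control study: participants were sampled on outcome status, so risks in the source population cannot be estimated directly — relative risk is not valid here. The odds ratio is the appropriate measure.
OR = (a·d)/(b·c) = (680 × 3099) / (2937 × 531) = 2107320 / 1559547 = 1.35124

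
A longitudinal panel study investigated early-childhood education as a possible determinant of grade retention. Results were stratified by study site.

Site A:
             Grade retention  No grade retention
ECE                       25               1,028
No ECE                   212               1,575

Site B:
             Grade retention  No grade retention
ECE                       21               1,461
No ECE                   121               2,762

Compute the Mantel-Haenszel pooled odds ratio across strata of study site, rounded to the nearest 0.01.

0.23

OR_MH = Σ(aᵢdᵢ/nᵢ) / Σ(bᵢcᵢ/nᵢ), where nᵢ is the stratum total.
Stratum 1 (Site A): n = 2840; a·d/n = 25·1575/2840 = 13.8644; b·c/n = 1028·212/2840 = 76.7380
Stratum 2 (Site B): n = 4365; a·d/n = 21·2762/4365 = 13.2880; b·c/n = 1461·121/4365 = 40.4997
OR_MH = (13.8644 + 13.2880) / (76.7380 + 40.4997) = 27.1524 / 117.2377 = 0.23160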